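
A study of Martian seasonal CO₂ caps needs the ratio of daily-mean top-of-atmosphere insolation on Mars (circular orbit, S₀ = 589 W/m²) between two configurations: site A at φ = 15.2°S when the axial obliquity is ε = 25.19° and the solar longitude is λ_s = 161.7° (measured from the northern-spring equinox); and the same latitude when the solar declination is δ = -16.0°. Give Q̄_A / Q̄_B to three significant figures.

Q̄_A / Q̄_B ≈ 0.864

— Configuration A (φ=-15.2°):
Solar declination: sin δ = sin ε · sin λ_s = sin 25.19° × sin 161.7° = 0.13364, so δ = +7.680°.
cos H₀ = −tan(-15.2°) tan(+7.680°) = 0.0366, H₀ = 1.5341 rad.
Bracket: H₀ sin φ sin δ + cos φ cos δ sin H₀ = 1.5341×-0.26219×0.13364 + 0.96502×0.99103×0.99933 = -0.053753 + 0.955723 = 0.901970.
Q̄ = (S₀/π) × [bracket] = (589/π) × 0.901970 = 169.11 W/m².
— Configuration B (φ=-15.2°):
cos H₀ = −tan(-15.2°) tan(-16.000°) = -0.0779, H₀ = 1.6488 rad.
Bracket: H₀ sin φ sin δ + cos φ cos δ sin H₀ = 1.6488×-0.26219×-0.27564 + 0.96502×0.96126×0.99696 = 0.119159 + 0.924815 = 1.043974.
Q̄ = (S₀/π) × [bracket] = (589/π) × 1.043974 = 195.73 W/m².
Ratio Q̄_A / Q̄_B = 169.11 / 195.73 = 0.8640.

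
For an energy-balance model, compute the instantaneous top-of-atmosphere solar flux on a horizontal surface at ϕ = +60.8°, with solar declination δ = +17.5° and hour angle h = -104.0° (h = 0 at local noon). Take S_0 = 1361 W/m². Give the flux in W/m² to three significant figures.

204 W/m²

cos θ_z = sin ϕ sin δ + cos ϕ cos δ cos h = 0.262493 + -0.112561 = 0.149932.
Flux = S_0 · cos θ_z = 1361 × 0.149932 = 204.1 W/m².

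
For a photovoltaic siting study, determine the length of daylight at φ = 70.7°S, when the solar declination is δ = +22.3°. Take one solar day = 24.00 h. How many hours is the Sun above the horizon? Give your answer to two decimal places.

0.00 h

cos H₀ = −tan φ · tan δ = 1.1711 ≥ 1, so the Sun never rises (polar night) and H₀ = 0.
Daylight = 2H₀/(2π) × 24.00 h = (0.0000/π) × 24.00 = 0.00 h.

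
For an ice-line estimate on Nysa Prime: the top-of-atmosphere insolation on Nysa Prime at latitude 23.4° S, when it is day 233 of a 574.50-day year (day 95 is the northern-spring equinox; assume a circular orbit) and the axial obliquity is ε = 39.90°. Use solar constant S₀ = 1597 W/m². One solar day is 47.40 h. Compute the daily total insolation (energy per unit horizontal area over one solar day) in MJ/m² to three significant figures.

Solar longitude: λ_s = 360° × (233 − 95)/574.50 = 86.475°.
sin δ = sin 39.90° × sin 86.475° = 0.64024, so δ = +39.809°.
cos H₀ = −tan(-23.4°) tan(+39.809°) = 0.3607, H₀ = 1.2018 rad.
Bracket: H₀ sin φ sin δ + cos φ cos δ sin H₀ = 1.2018×-0.39715×0.64024 + 0.91775×0.76818×0.93270 = -0.305583 + 0.657551 = 0.351968.
Q̄ = (S₀/π) × [bracket] = (1597/π) × 0.351968 = 178.92 W/m².
Daily total = Q̄ × 47.40 h × 3600 s/h = 178.92 × 47.40 × 3600 / 10⁶ = 30.53 MJ/m².

30.5 MJ/m²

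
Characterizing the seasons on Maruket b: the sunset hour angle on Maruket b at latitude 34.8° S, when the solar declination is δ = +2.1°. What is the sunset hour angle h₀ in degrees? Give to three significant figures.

h₀ = 88.5°

cos h₀ = −tan ϕ · tan δ = −tan(-34.8°) × tan(+2.100°) = 0.0255, so h₀ = 1.5453 rad = 88.54°.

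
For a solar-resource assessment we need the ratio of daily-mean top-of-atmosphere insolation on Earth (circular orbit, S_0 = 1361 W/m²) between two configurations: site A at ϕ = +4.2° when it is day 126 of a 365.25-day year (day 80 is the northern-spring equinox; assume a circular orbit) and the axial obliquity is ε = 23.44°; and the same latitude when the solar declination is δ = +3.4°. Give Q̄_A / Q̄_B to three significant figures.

— Configuration A (ϕ=+4.2°):
Solar longitude: L_s = 360° × (126 − 80)/365.25 = 45.339°.
sin δ = sin 23.44° × sin 45.339° = 0.28294, so δ = +16.436°.
cos h₀ = −tan(+4.2°) tan(+16.436°) = -0.0217, h₀ = 1.5925 rad.
Bracket: h₀ sin ϕ sin δ + cos ϕ cos δ sin h₀ = 1.5925×0.07324×0.28294 + 0.99731×0.95914×0.99977 = 0.033001 + 0.956340 = 0.989341.
Q̄ = (S_0/π) × [bracket] = (1361/π) × 0.989341 = 428.60 W/m².
— Configuration B (ϕ=+4.2°):
cos h₀ = −tan(+4.2°) tan(+3.400°) = -0.0044, h₀ = 1.5752 rad.
Bracket: h₀ sin ϕ sin δ + cos ϕ cos δ sin h₀ = 1.5752×0.07324×0.05931 + 0.99731×0.99824×0.99999 = 0.006842 + 0.995545 = 1.002387.
Q̄ = (S_0/π) × [bracket] = (1361/π) × 1.002387 = 434.25 W/m².
Ratio Q̄_A / Q̄_B = 428.60 / 434.25 = 0.9870.

Q̄_A / Q̄_B ≈ 0.987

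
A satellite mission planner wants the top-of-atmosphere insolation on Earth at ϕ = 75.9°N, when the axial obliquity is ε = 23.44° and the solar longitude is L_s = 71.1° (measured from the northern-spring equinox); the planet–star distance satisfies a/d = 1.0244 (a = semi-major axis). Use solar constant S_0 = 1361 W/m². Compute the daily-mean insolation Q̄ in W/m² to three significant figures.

Solar declination: sin δ = sin ε · sin L_s = sin 23.44° × sin 71.1° = 0.37634, so δ = +22.107°.
cos h₀ = −tan(+75.9°) tan(+22.107°) = -1.6172 ≤ −1 ⇒ polar day, h₀ = π.
Bracket: h₀ sin ϕ sin δ + cos ϕ cos δ sin h₀ = 3.1416×0.96987×0.37634 + 0.24362×0.92648×0.00000 = 1.146687 + 0.000000 = 1.146687.
Inverse-square distance factor (a/d)² = 1.0244² = 1.049395.
Q̄ = (S_0/π) × 1.049395 × [bracket] = (1361/π) × 1.049395 × 1.146687 = 521.3 W/m².

Q̄ ≈ 521 W/m²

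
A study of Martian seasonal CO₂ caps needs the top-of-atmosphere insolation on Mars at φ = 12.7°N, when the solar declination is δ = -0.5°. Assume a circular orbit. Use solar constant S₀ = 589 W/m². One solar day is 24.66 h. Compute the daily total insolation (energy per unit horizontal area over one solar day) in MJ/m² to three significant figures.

cos H₀ = −tan(+12.7°) tan(-0.500°) = 0.0020, H₀ = 1.5688 rad.
Bracket: H₀ sin φ sin δ + cos φ cos δ sin H₀ = 1.5688×0.21985×-0.00873 + 0.97553×0.99996×1.00000 = -0.003011 + 0.975491 = 0.972480.
Q̄ = (S₀/π) × [bracket] = (589/π) × 0.972480 = 182.32 W/m².
Daily total = Q̄ × 24.66 h × 3600 s/h = 182.32 × 24.66 × 3600 / 10⁶ = 16.19 MJ/m².

16.2 MJ/m²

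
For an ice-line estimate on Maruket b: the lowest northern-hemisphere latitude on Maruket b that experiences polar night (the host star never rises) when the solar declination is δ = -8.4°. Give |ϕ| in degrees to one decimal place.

|ϕ| = 81.6°

Polar night requires cos h₀ = −tan ϕ tan δ ≥ 1, i.e. tan ϕ tan δ ≤ −1.
The boundary is |tan ϕ| · |tan δ| = 1, so |ϕ| = 90° − |δ| = 90° − 8.4° = 81.6° in the northern hemisphere.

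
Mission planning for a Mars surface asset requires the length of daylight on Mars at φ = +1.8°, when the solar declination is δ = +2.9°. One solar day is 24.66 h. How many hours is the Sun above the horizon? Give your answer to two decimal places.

cos H₀ = −tan φ · tan δ = −tan(+1.8°) × tan(+2.900°) = -0.0016, so H₀ = 1.5724 rad = 90.09°.
Daylight = 2H₀/(2π) × 24.66 h = (1.5724/π) × 24.66 = 12.34 h.

12.34 h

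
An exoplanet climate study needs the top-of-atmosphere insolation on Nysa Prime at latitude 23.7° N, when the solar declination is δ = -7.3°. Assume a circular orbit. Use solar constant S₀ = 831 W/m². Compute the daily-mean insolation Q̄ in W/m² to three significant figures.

Q̄ ≈ 219 W/m²

cos H₀ = −tan(+23.7°) tan(-7.300°) = 0.0562, H₀ = 1.5145 rad.
Bracket: H₀ sin φ sin δ + cos φ cos δ sin H₀ = 1.5145×0.40195×-0.12706 + 0.91566×0.99189×0.99842 = -0.077348 + 0.906799 = 0.829451.
Q̄ = (S₀/π) × [bracket] = (831/π) × 0.829451 = 219.4 W/m².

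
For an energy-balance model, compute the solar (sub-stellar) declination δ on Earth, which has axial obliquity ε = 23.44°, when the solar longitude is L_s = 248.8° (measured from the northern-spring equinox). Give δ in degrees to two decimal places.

sin δ = sin ε · sin L_s = sin 23.44° × sin 248.8° = -0.370868.
δ = arcsin(-0.370868) = -21.77°.

δ = -21.77°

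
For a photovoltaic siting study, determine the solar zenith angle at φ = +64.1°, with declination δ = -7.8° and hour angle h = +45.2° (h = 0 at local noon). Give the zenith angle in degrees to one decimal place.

cos θ_z = sin φ sin δ + cos φ cos δ cos h = -0.122084 + 0.304938 = 0.182854.
θ_z = arccos(0.182854) = 79.5°.

θ_z = 79.5°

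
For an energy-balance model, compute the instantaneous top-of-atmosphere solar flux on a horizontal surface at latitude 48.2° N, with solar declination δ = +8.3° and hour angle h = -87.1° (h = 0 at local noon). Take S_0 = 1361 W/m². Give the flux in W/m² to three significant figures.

cos θ_z = sin ϕ sin δ + cos ϕ cos δ cos h = 0.107614 + 0.033369 = 0.140983.
Flux = S_0 · cos θ_z = 1361 × 0.140983 = 191.9 W/m².

192 W/m²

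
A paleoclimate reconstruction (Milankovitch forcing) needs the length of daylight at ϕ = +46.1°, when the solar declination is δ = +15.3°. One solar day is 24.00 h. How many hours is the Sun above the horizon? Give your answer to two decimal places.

14.20 h

cos h₀ = −tan ϕ · tan δ = −tan(+46.1°) × tan(+15.300°) = -0.2843, so h₀ = 1.8591 rad = 106.52°.
Daylight = 2h₀/(2π) × 24.00 h = (1.8591/π) × 24.00 = 14.20 h.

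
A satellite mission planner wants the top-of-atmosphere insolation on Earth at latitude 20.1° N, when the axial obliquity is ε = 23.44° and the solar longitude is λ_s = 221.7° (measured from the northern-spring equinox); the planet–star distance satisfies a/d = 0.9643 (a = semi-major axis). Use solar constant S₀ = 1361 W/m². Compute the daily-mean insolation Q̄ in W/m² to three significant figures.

Solar declination: sin δ = sin ε · sin λ_s = sin 23.44° × sin 221.7° = -0.26462, so δ = -15.344°.
cos H₀ = −tan(+20.1°) tan(-15.344°) = 0.1004, H₀ = 1.4702 rad.
Bracket: H₀ sin φ sin δ + cos φ cos δ sin H₀ = 1.4702×0.34366×-0.26462 + 0.93909×0.96435×0.99495 = -0.133699 + 0.901038 = 0.767339.
Inverse-square distance factor (a/d)² = 0.9643² = 0.929874.
Q̄ = (S₀/π) × 0.929874 × [bracket] = (1361/π) × 0.929874 × 0.767339 = 309.1 W/m².

Q̄ ≈ 309 W/m²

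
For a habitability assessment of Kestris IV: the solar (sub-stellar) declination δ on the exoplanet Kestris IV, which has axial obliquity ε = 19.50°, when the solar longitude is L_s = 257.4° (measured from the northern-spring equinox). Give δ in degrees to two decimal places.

δ = -19.01°

sin δ = sin ε · sin L_s = sin 19.50° × sin 257.4° = -0.325768.
δ = arcsin(-0.325768) = -19.01°.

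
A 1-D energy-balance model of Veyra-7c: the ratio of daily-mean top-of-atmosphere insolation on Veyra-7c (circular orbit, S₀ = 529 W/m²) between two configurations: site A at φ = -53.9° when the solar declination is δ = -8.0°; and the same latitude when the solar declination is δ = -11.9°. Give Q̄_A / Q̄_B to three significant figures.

Q̄_A / Q̄_B ≈ 0.894

— Configuration A (φ=-53.9°):
cos H₀ = −tan(-53.9°) tan(-8.000°) = -0.1927, H₀ = 1.7647 rad.
Bracket: H₀ sin φ sin δ + cos φ cos δ sin H₀ = 1.7647×-0.80799×-0.13917 + 0.58920×0.99027×0.98125 = 0.198437 + 0.572527 = 0.770964.
Q̄ = (S₀/π) × [bracket] = (529/π) × 0.770964 = 129.82 W/m².
— Configuration B (φ=-53.9°):
cos H₀ = −tan(-53.9°) tan(-11.900°) = -0.2890, H₀ = 1.8640 rad.
Bracket: H₀ sin φ sin δ + cos φ cos δ sin H₀ = 1.8640×-0.80799×-0.20620 + 0.58920×0.97851×0.95733 = 0.310556 + 0.551937 = 0.862493.
Q̄ = (S₀/π) × [bracket] = (529/π) × 0.862493 = 145.23 W/m².
Ratio Q̄_A / Q̄_B = 129.82 / 145.23 = 0.8939.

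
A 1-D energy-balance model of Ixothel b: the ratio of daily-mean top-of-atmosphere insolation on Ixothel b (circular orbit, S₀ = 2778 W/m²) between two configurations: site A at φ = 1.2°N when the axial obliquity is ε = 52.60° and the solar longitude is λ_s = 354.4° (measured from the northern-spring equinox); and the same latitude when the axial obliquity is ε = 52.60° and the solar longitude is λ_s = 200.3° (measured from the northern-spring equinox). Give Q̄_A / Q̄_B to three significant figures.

— Configuration A (φ=+1.2°):
Solar declination: sin δ = sin ε · sin λ_s = sin 52.60° × sin 354.4° = -0.07752, so δ = -4.446°.
cos H₀ = −tan(+1.2°) tan(-4.446°) = 0.0016, H₀ = 1.5692 rad.
Bracket: H₀ sin φ sin δ + cos φ cos δ sin H₀ = 1.5692×0.02094×-0.07752 + 0.99978×0.99699×1.00000 = -0.002547 + 0.996771 = 0.994224.
Q̄ = (S₀/π) × [bracket] = (2778/π) × 0.994224 = 879.16 W/m².
— Configuration B (φ=+1.2°):
Solar declination: sin δ = sin ε · sin λ_s = sin 52.60° × sin 200.3° = -0.27561, so δ = -15.998°.
cos H₀ = −tan(+1.2°) tan(-15.998°) = 0.0060, H₀ = 1.5648 rad.
Bracket: H₀ sin φ sin δ + cos φ cos δ sin H₀ = 1.5648×0.02094×-0.27561 + 0.99978×0.96127×0.99998 = -0.009031 + 0.961039 = 0.952008.
Q̄ = (S₀/π) × [bracket] = (2778/π) × 0.952008 = 841.83 W/m².
Ratio Q̄_A / Q̄_B = 879.16 / 841.83 = 1.044.

Q̄_A / Q̄_B ≈ 1.04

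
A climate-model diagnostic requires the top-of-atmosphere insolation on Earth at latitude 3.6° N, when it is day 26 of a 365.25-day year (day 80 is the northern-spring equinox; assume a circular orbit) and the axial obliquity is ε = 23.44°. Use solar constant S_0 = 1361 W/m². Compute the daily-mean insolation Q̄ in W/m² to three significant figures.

Q̄ ≈ 396 W/m²

Solar longitude: L_s = 360° × (26 − 80)/365.25 = -53.224°, i.e. -53.224° + 360° = 306.776°.
sin δ = sin 23.44° × sin 306.776° = -0.31862, so δ = -18.580°.
cos h₀ = −tan(+3.6°) tan(-18.580°) = 0.0211, h₀ = 1.5496 rad.
Bracket: h₀ sin ϕ sin δ + cos ϕ cos δ sin h₀ = 1.5496×0.06279×-0.31862 + 0.99803×0.94788×0.99978 = -0.031002 + 0.945805 = 0.914803.
Q̄ = (S_0/π) × [bracket] = (1361/π) × 0.914803 = 396.3 W/m².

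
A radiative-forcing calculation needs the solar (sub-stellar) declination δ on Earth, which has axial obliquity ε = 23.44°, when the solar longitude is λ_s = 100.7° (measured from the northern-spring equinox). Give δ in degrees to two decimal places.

δ = +23.01°

sin δ = sin ε · sin λ_s = sin 23.44° × sin 100.7° = 0.390872.
δ = arcsin(0.390872) = +23.01°.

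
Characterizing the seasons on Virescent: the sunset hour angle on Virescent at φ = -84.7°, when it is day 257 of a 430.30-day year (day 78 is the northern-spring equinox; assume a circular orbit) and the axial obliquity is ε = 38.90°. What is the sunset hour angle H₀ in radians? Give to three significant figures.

Solar longitude: λ_s = 360° × (257 − 78)/430.30 = 149.756°.
sin δ = sin 38.90° × sin 149.756° = 0.31629, so δ = +18.439°.
cos H₀ = −tan φ · tan δ = 3.5941 ≥ 1, so the host star never rises (polar night) and H₀ = 0.

H₀ = 0.00 rad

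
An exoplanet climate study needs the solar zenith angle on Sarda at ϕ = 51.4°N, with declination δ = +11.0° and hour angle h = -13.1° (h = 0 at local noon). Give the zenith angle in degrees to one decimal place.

cos θ_z = sin ϕ sin δ + cos ϕ cos δ cos h = 0.149121 + 0.596480 = 0.745601.
θ_z = arccos(0.745601) = 41.8°.

θ_z = 41.8°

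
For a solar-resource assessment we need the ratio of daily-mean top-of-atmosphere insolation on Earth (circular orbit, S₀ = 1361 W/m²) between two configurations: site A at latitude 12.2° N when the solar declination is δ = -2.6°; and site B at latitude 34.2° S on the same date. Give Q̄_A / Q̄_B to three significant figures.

— Configuration A (φ=+12.2°):
cos H₀ = −tan(+12.2°) tan(-2.600°) = 0.0098, H₀ = 1.5610 rad.
Bracket: H₀ sin φ sin δ + cos φ cos δ sin H₀ = 1.5610×0.21132×-0.04536 + 0.97742×0.99897×0.99995 = -0.014963 + 0.976364 = 0.961401.
Q̄ = (S₀/π) × [bracket] = (1361/π) × 0.961401 = 416.50 W/m².
— Configuration B (φ=-34.2°):
cos H₀ = −tan(-34.2°) tan(-2.600°) = -0.0309, H₀ = 1.6017 rad.
Bracket: H₀ sin φ sin δ + cos φ cos δ sin H₀ = 1.6017×-0.56208×-0.04536 + 0.82708×0.99897×0.99952 = 0.040837 + 0.825832 = 0.866669.
Q̄ = (S₀/π) × [bracket] = (1361/π) × 0.866669 = 375.46 W/m².
Ratio Q̄_A / Q̄_B = 416.50 / 375.46 = 1.109.

Q̄_A / Q̄_B ≈ 1.11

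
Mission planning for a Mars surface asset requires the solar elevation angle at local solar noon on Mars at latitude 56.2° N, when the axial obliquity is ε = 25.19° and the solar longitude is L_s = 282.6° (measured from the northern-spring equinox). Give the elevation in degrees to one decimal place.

9.3°

Solar declination: sin δ = sin ε · sin L_s = sin 25.19° × sin 282.6° = -0.41537, so δ = -24.543°.
At local noon the hour angle is zero, so the zenith angle equals |ϕ − δ| = |+56.2° − (-24.543°)| = 80.743°.
Elevation = 90° − 80.743° = 9.3°.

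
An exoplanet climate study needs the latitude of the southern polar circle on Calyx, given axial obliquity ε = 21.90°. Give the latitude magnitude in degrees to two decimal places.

68.10°

The polar circle is the lowest latitude that experiences at least one full rotation of continuous darkness at the northern-summer solstice; it lies at |φ| = 90° − ε = 90° − 21.90° = 68.10°.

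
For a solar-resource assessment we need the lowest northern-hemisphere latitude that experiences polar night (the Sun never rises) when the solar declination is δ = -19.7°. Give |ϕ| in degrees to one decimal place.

|ϕ| = 70.3°

Polar night requires cos h₀ = −tan ϕ tan δ ≥ 1, i.e. tan ϕ tan δ ≤ −1.
The boundary is |tan ϕ| · |tan δ| = 1, so |ϕ| = 90° − |δ| = 90° − 19.7° = 70.3° in the northern hemisphere.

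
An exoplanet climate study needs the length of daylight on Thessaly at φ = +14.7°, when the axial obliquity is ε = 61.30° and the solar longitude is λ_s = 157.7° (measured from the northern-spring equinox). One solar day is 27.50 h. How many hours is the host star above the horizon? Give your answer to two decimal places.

Solar declination: sin δ = sin ε · sin λ_s = sin 61.30° × sin 157.7° = 0.33284, so δ = +19.441°.
cos H₀ = −tan φ · tan δ = −tan(+14.7°) × tan(+19.441°) = -0.0926, so H₀ = 1.6635 rad = 95.31°.
Daylight = 2H₀/(2π) × 27.50 h = (1.6635/π) × 27.50 = 14.56 h.

14.56 h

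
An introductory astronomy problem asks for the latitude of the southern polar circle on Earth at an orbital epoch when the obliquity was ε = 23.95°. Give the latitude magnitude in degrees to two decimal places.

66.05°

The polar circle is the lowest latitude that experiences at least one full rotation of continuous darkness at the northern-summer solstice; it lies at |ϕ| = 90° − ε = 90° − 23.95° = 66.05°.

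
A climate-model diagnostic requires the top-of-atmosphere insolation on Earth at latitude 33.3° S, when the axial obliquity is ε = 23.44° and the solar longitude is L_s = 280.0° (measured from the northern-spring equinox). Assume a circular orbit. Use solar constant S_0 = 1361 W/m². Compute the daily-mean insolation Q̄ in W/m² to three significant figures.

Solar declination: sin δ = sin ε · sin L_s = sin 23.44° × sin 280.0° = -0.39175, so δ = -23.063°.
cos h₀ = −tan(-33.3°) tan(-23.063°) = -0.2797, h₀ = 1.8543 rad.
Bracket: h₀ sin ϕ sin δ + cos ϕ cos δ sin h₀ = 1.8543×-0.54902×-0.39175 + 0.83581×0.92007×0.96009 = 0.398820 + 0.738313 = 1.137133.
Q̄ = (S_0/π) × [bracket] = (1361/π) × 1.137133 = 492.6 W/m².

Q̄ ≈ 493 W/m²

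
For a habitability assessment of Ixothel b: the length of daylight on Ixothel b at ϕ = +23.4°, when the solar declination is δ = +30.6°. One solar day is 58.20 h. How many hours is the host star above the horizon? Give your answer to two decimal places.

33.89 h

cos h₀ = −tan ϕ · tan δ = −tan(+23.4°) × tan(+30.600°) = -0.2559, so h₀ = 1.8296 rad = 104.83°.
Daylight = 2h₀/(2π) × 58.20 h = (1.8296/π) × 58.20 = 33.89 h.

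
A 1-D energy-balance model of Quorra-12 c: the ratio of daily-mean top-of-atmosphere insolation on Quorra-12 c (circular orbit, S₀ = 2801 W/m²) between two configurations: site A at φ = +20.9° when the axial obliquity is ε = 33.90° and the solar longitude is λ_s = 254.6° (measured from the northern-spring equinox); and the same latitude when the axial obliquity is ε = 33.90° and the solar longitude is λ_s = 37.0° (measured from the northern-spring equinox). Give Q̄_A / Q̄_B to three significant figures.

— Configuration A (φ=+20.9°):
Solar declination: sin δ = sin ε · sin λ_s = sin 33.90° × sin 254.6° = -0.53772, so δ = -32.529°.
cos H₀ = −tan(+20.9°) tan(-32.529°) = 0.2435, H₀ = 1.3248 rad.
Bracket: H₀ sin φ sin δ + cos φ cos δ sin H₀ = 1.3248×0.35674×-0.53772 + 0.93420×0.84312×0.96989 = -0.254131 + 0.763927 = 0.509796.
Q̄ = (S₀/π) × [bracket] = (2801/π) × 0.509796 = 454.53 W/m².
— Configuration B (φ=+20.9°):
Solar declination: sin δ = sin ε · sin λ_s = sin 33.90° × sin 37.0° = 0.33566, so δ = +19.613°.
cos H₀ = −tan(+20.9°) tan(+19.613°) = -0.1361, H₀ = 1.7073 rad.
Bracket: H₀ sin φ sin δ + cos φ cos δ sin H₀ = 1.7073×0.35674×0.33566 + 0.93420×0.94198×0.99070 = 0.204438 + 0.871814 = 1.076252.
Q̄ = (S₀/π) × [bracket] = (2801/π) × 1.076252 = 959.57 W/m².
Ratio Q̄_A / Q̄_B = 454.53 / 959.57 = 0.4737.

Q̄_A / Q̄_B ≈ 0.474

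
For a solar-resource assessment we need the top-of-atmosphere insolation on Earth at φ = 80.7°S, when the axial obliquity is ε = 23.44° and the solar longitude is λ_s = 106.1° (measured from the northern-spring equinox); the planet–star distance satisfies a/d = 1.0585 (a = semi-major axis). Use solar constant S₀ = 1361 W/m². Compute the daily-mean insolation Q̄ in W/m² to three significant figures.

Solar declination: sin δ = sin ε · sin λ_s = sin 23.44° × sin 106.1° = 0.38219, so δ = +22.469°.
cos H₀ = −tan(-80.7°) tan(+22.469°) = 2.5256 ≥ 1 ⇒ polar night, H₀ = 0 and Q̄ = 0.
Inverse-square distance factor (a/d)² = 1.0585² = 1.120422.

Q̄ ≈ 0.00 W/m²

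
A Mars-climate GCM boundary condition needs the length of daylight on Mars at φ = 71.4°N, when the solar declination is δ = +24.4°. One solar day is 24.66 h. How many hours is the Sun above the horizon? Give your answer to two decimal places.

24.66 h

Sunrise equation: cos H₀ = −tan φ · tan δ = -1.3479 ≤ −1, so the Sun never sets (polar day) and H₀ = π.
Daylight = 2H₀/(2π) × 24.66 h = (3.1416/π) × 24.66 = 24.66 h.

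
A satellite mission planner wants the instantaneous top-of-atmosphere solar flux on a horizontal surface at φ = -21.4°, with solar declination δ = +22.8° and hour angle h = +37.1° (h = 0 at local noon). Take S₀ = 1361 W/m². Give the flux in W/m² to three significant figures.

739 W/m²

cos θ_z = sin φ sin δ + cos φ cos δ cos h = -0.141395 + 0.684571 = 0.543176.
Flux = S₀ · cos θ_z = 1361 × 0.543176 = 739.3 W/m².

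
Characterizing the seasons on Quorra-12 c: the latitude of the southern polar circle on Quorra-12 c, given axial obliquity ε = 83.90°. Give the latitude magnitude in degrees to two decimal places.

The polar circle is the lowest latitude that experiences at least one full rotation of continuous darkness at the northern-summer solstice; it lies at |ϕ| = 90° − ε = 90° − 83.90° = 6.10°.

6.10°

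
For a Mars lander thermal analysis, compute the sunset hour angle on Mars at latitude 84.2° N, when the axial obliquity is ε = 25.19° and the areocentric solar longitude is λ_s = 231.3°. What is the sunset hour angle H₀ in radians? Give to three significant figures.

sin δ = sin 25.19° × sin 231.3° = -0.33217, so δ = -19.400°.
cos H₀ = −tan φ · tan δ = 3.4670 ≥ 1, so the Sun never rises (polar night) and H₀ = 0.

H₀ = 0.00 rad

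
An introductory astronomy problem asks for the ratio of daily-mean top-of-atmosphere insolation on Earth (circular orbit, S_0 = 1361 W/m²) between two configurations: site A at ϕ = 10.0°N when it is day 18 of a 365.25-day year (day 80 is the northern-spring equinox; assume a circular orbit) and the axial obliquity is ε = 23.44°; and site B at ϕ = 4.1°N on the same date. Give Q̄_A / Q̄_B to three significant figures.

— Configuration A (ϕ=+10.0°):
Solar longitude: L_s = 360° × (18 − 80)/365.25 = -61.109°, i.e. -61.109° + 360° = 298.891°.
sin δ = sin 23.44° × sin 298.891° = -0.34828, so δ = -20.382°.
cos h₀ = −tan(+10.0°) tan(-20.382°) = 0.0655, h₀ = 1.5052 rad.
Bracket: h₀ sin ϕ sin δ + cos ϕ cos δ sin h₀ = 1.5052×0.17365×-0.34828 + 0.98481×0.93739×0.99785 = -0.091033 + 0.921166 = 0.830133.
Q̄ = (S_0/π) × [bracket] = (1361/π) × 0.830133 = 359.63 W/m².
— Configuration B (ϕ=+4.1°):
cos h₀ = −tan(+4.1°) tan(-20.382°) = 0.0266, h₀ = 1.5442 rad.
Bracket: h₀ sin ϕ sin δ + cos ϕ cos δ sin h₀ = 1.5442×0.07150×-0.34828 + 0.99744×0.93739×0.99965 = -0.038454 + 0.934663 = 0.896209.
Q̄ = (S_0/π) × [bracket] = (1361/π) × 0.896209 = 388.26 W/m².
Ratio Q̄_A / Q̄_B = 359.63 / 388.26 = 0.9263.

Q̄_A / Q̄_B ≈ 0.926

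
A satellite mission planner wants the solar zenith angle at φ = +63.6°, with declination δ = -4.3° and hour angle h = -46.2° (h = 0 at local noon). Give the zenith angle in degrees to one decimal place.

θ_z = 76.1°

cos θ_z = sin φ sin δ + cos φ cos δ cos h = -0.067159 + 0.306885 = 0.239726.
θ_z = arccos(0.239726) = 76.1°.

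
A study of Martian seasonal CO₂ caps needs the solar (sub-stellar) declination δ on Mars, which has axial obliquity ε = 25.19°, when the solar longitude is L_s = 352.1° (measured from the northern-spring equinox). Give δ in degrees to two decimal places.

sin δ = sin ε · sin L_s = sin 25.19° × sin 352.1° = -0.058499.
δ = arcsin(-0.058499) = -3.35°.

δ = -3.35°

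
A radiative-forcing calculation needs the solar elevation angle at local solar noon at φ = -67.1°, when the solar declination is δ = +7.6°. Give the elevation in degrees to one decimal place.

15.3°

At local noon the hour angle is zero, so the zenith angle equals |φ − δ| = |-67.1° − (+7.600°)| = 74.700°.
Elevation = 90° − 74.700° = 15.3°.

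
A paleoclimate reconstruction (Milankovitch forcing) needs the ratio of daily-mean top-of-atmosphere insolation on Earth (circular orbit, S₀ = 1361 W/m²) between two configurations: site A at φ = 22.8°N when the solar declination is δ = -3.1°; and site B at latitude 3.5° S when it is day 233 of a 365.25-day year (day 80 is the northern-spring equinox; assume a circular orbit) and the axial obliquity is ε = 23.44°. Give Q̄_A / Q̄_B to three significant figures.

Q̄_A / Q̄_B ≈ 0.924

— Configuration A (φ=+22.8°):
cos H₀ = −tan(+22.8°) tan(-3.100°) = 0.0228, H₀ = 1.5480 rad.
Bracket: H₀ sin φ sin δ + cos φ cos δ sin H₀ = 1.5480×0.38752×-0.05408 + 0.92186×0.99854×0.99974 = -0.032442 + 0.920275 = 0.887833.
Q̄ = (S₀/π) × [bracket] = (1361/π) × 0.887833 = 384.63 W/m².
— Configuration B (φ=-3.5°):
Solar longitude: λ_s = 360° × (233 − 80)/365.25 = 150.801°.
sin δ = sin 23.44° × sin 150.801° = 0.19406, so δ = +11.190°.
cos H₀ = −tan(-3.5°) tan(+11.190°) = 0.0121, H₀ = 1.5587 rad.
Bracket: H₀ sin φ sin δ + cos φ cos δ sin H₀ = 1.5587×-0.06105×0.19406 + 0.99813×0.98099×0.99993 = -0.018466 + 0.979087 = 0.960621.
Q̄ = (S₀/π) × [bracket] = (1361/π) × 0.960621 = 416.16 W/m².
Ratio Q̄_A / Q̄_B = 384.63 / 416.16 = 0.9242.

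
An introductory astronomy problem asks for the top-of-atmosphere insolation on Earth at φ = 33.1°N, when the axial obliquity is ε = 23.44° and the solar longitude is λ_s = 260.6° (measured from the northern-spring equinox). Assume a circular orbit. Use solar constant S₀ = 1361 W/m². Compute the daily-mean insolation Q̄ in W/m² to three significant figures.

Q̄ ≈ 201 W/m²

Solar declination: sin δ = sin ε · sin λ_s = sin 23.44° × sin 260.6° = -0.39245, so δ = -23.107°.
cos H₀ = −tan(+33.1°) tan(-23.107°) = 0.2781, H₀ = 1.2889 rad.
Bracket: H₀ sin φ sin δ + cos φ cos δ sin H₀ = 1.2889×0.54610×-0.39245 + 0.83772×0.91977×0.96054 = -0.276233 + 0.740105 = 0.463872.
Q̄ = (S₀/π) × [bracket] = (1361/π) × 0.463872 = 201.0 W/m².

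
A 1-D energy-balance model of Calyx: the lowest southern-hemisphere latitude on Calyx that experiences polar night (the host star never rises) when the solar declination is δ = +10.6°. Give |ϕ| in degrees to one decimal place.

Polar night requires cos h₀ = −tan ϕ tan δ ≥ 1, i.e. tan ϕ tan δ ≤ −1.
The boundary is |tan ϕ| · |tan δ| = 1, so |ϕ| = 90° − |δ| = 90° − 10.6° = 79.4° in the southern hemisphere.

|ϕ| = 79.4°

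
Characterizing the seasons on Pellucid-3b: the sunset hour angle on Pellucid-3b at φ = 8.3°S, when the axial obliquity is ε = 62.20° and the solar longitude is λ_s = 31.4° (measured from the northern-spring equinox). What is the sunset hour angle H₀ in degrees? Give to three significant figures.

Solar declination: sin δ = sin ε · sin λ_s = sin 62.20° × sin 31.4° = 0.46088, so δ = +27.444°.
cos H₀ = −tan φ · tan δ = −tan(-8.3°) × tan(+27.444°) = 0.0758, so H₀ = 1.4950 rad = 85.66°.

H₀ = 85.7°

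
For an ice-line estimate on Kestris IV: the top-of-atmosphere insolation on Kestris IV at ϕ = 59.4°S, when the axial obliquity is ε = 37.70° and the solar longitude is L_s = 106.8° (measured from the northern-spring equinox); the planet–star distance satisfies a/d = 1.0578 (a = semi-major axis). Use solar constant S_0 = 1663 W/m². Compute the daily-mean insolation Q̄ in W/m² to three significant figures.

Solar declination: sin δ = sin ε · sin L_s = sin 37.70° × sin 106.8° = 0.58543, so δ = +35.833°.
cos h₀ = −tan(-59.4°) tan(+35.833°) = 1.2210 ≥ 1 ⇒ polar night, h₀ = 0 and Q̄ = 0.
Inverse-square distance factor (a/d)² = 1.0578² = 1.118941.

Q̄ ≈ 0.00 W/m²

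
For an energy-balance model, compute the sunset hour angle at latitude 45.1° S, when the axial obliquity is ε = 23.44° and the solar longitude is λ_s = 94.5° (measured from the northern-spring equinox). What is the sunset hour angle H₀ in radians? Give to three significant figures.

H₀ = 1.12 rad

Solar declination: sin δ = sin ε · sin λ_s = sin 23.44° × sin 94.5° = 0.39656, so δ = +23.363°.
cos H₀ = −tan φ · tan δ = −tan(-45.1°) × tan(+23.363°) = 0.4335, so H₀ = 1.1224 rad = 64.31°.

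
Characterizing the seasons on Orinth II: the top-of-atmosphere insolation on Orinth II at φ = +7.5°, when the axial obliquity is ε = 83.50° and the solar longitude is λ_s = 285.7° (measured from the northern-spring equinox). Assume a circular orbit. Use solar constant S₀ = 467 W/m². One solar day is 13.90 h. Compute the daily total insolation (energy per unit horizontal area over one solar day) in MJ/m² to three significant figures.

Solar declination: sin δ = sin ε · sin λ_s = sin 83.50° × sin 285.7° = -0.95650, so δ = -73.039°.
cos H₀ = −tan(+7.5°) tan(-73.039°) = 0.4317, H₀ = 1.1245 rad.
Bracket: H₀ sin φ sin δ + cos φ cos δ sin H₀ = 1.1245×0.13053×-0.95650 + 0.99144×0.29172×0.90203 = -0.140396 + 0.260888 = 0.120492.
Q̄ = (S₀/π) × [bracket] = (467/π) × 0.120492 = 17.911 W/m².
Daily total = Q̄ × 13.90 h × 3600 s/h = 17.911 × 13.90 × 3600 / 10⁶ = 0.8963 MJ/m².

0.896 MJ/m²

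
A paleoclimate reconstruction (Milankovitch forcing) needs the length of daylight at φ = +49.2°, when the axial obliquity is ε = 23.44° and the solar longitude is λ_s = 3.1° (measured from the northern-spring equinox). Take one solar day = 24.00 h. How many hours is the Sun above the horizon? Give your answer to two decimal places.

Solar declination: sin δ = sin ε · sin λ_s = sin 23.44° × sin 3.1° = 0.02151, so δ = +1.233°.
cos H₀ = −tan φ · tan δ = −tan(+49.2°) × tan(+1.233°) = -0.0249, so H₀ = 1.5957 rad = 91.43°.
Daylight = 2H₀/(2π) × 24.00 h = (1.5957/π) × 24.00 = 12.19 h.

12.19 h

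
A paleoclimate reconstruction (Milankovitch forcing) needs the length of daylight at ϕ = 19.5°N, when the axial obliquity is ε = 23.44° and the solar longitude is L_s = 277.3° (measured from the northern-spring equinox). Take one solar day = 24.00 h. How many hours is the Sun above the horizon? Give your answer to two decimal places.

10.83 h

Solar declination: sin δ = sin ε · sin L_s = sin 23.44° × sin 277.3° = -0.39456, so δ = -23.239°.
cos h₀ = −tan ϕ · tan δ = −tan(+19.5°) × tan(-23.239°) = 0.1521, so h₀ = 1.4181 rad = 81.25°.
Daylight = 2h₀/(2π) × 24.00 h = (1.4181/π) × 24.00 = 10.83 h.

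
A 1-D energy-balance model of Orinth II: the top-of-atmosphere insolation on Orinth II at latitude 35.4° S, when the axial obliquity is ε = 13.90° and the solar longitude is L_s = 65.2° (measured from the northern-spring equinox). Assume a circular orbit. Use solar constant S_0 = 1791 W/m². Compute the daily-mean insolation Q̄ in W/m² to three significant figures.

Q̄ ≈ 346 W/m²

Solar declination: sin δ = sin ε · sin L_s = sin 13.90° × sin 65.2° = 0.21807, so δ = +12.596°.
cos h₀ = −tan(-35.4°) tan(+12.596°) = 0.1588, h₀ = 1.4113 rad.
Bracket: h₀ sin ϕ sin δ + cos ϕ cos δ sin h₀ = 1.4113×-0.57928×0.21807 + 0.81513×0.97593×0.98731 = -0.178280 + 0.785415 = 0.607135.
Q̄ = (S_0/π) × [bracket] = (1791/π) × 0.607135 = 346.1 W/m².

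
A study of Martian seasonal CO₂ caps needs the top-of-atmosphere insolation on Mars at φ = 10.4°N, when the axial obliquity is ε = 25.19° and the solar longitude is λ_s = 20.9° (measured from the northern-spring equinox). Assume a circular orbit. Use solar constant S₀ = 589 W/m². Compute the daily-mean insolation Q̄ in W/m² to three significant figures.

Q̄ ≈ 190 W/m²

Solar declination: sin δ = sin ε · sin λ_s = sin 25.19° × sin 20.9° = 0.15184, so δ = +8.733°.
cos H₀ = −tan(+10.4°) tan(+8.733°) = -0.0282, H₀ = 1.5990 rad.
Bracket: H₀ sin φ sin δ + cos φ cos δ sin H₀ = 1.5990×0.18052×0.15184 + 0.98357×0.98841×0.99960 = 0.043829 + 0.971782 = 1.015611.
Q̄ = (S₀/π) × [bracket] = (589/π) × 1.015611 = 190.4 W/m².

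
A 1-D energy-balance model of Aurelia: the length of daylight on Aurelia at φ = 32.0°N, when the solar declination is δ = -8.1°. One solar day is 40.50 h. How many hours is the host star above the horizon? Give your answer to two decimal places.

19.10 h

cos H₀ = −tan φ · tan δ = −tan(+32.0°) × tan(-8.100°) = 0.0889, so H₀ = 1.4817 rad = 84.90°.
Daylight = 2H₀/(2π) × 40.50 h = (1.4817/π) × 40.50 = 19.10 h.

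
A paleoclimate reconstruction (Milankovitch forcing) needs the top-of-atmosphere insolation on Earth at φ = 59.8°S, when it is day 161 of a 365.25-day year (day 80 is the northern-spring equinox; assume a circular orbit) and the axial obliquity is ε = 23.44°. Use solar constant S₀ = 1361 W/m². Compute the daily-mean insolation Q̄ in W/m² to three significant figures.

Q̄ ≈ 26.7 W/m²

Solar longitude: λ_s = 360° × (161 − 80)/365.25 = 79.836°.
sin δ = sin 23.44° × sin 79.836° = 0.39155, so δ = +23.051°.
cos H₀ = −tan(-59.8°) tan(+23.051°) = 0.7311, H₀ = 0.7508 rad.
Bracket: H₀ sin φ sin δ + cos φ cos δ sin H₀ = 0.7508×-0.86427×0.39155 + 0.50302×0.92016×0.68225 = -0.254074 + 0.315785 = 0.061711.
Q̄ = (S₀/π) × [bracket] = (1361/π) × 0.061711 = 26.73 W/m².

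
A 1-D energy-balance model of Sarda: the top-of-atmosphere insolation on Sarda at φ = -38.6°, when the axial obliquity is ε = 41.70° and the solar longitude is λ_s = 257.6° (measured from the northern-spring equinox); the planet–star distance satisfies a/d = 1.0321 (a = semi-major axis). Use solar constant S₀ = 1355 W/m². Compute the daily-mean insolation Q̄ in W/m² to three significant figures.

Q̄ ≈ 632 W/m²

Solar declination: sin δ = sin ε · sin λ_s = sin 41.70° × sin 257.6° = -0.64971, so δ = -40.520°.
cos H₀ = −tan(-38.6°) tan(-40.520°) = -0.6823, H₀ = 2.3217 rad.
Bracket: H₀ sin φ sin δ + cos φ cos δ sin H₀ = 2.3217×-0.62388×-0.64971 + 0.78152×0.76018×0.73109 = 0.941080 + 0.434338 = 1.375418.
Inverse-square distance factor (a/d)² = 1.0321² = 1.065230.
Q̄ = (S₀/π) × 1.065230 × [bracket] = (1355/π) × 1.065230 × 1.375418 = 631.9 W/m².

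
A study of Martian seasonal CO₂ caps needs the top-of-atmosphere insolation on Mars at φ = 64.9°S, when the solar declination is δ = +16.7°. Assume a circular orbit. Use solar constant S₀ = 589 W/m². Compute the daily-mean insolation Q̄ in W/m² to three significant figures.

cos H₀ = −tan(-64.9°) tan(+16.700°) = 0.6405, H₀ = 0.8757 rad.
Bracket: H₀ sin φ sin δ + cos φ cos δ sin H₀ = 0.8757×-0.90557×0.28736 + 0.42420×0.95782×0.76799 = -0.227879 + 0.312040 = 0.084161.
Q̄ = (S₀/π) × [bracket] = (589/π) × 0.084161 = 15.78 W/m².

Q̄ ≈ 15.8 W/m²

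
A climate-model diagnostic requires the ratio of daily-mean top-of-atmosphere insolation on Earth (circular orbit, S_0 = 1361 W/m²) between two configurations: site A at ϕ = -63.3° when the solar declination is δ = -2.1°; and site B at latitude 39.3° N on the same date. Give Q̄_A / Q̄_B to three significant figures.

— Configuration A (ϕ=-63.3°):
cos h₀ = −tan(-63.3°) tan(-2.100°) = -0.0729, h₀ = 1.6438 rad.
Bracket: h₀ sin ϕ sin δ + cos ϕ cos δ sin h₀ = 1.6438×-0.89337×-0.03664 + 0.44932×0.99933×0.99734 = 0.053807 + 0.447825 = 0.501632.
Q̄ = (S_0/π) × [bracket] = (1361/π) × 0.501632 = 217.32 W/m².
— Configuration B (ϕ=+39.3°):
cos h₀ = −tan(+39.3°) tan(-2.100°) = 0.0300, h₀ = 1.5408 rad.
Bracket: h₀ sin ϕ sin δ + cos ϕ cos δ sin h₀ = 1.5408×0.63338×-0.03664 + 0.77384×0.99933×0.99955 = -0.035757 + 0.772974 = 0.737217.
Q̄ = (S_0/π) × [bracket] = (1361/π) × 0.737217 = 319.38 W/m².
Ratio Q̄_A / Q̄_B = 217.32 / 319.38 = 0.6804.

Q̄_A / Q̄_B ≈ 0.680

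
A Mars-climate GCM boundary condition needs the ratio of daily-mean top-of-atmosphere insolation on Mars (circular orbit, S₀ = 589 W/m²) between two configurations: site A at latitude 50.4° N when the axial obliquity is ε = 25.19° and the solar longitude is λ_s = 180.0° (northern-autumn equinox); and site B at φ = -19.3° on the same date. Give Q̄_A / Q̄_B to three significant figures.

— Configuration A (φ=+50.4°):
Solar declination: sin δ = sin ε · sin λ_s = sin 25.19° × sin 180.0° = 0.00000, so δ = +0.000°.
cos H₀ = −tan(+50.4°) tan(+0.000°) = -0.0000, H₀ = 1.5708 rad.
Bracket: H₀ sin φ sin δ + cos φ cos δ sin H₀ = 1.5708×0.77051×0.00000 + 0.63742×1.00000×1.00000 = 0.000000 + 0.637420 = 0.637420.
Q̄ = (S₀/π) × [bracket] = (589/π) × 0.637420 = 119.51 W/m².
— Configuration B (φ=-19.3°):
cos H₀ = −tan(-19.3°) tan(+0.000°) = 0.0000, H₀ = 1.5708 rad.
Bracket: H₀ sin φ sin δ + cos φ cos δ sin H₀ = 1.5708×-0.33051×0.00000 + 0.94380×1.00000×1.00000 = -0.000000 + 0.943800 = 0.943800.
Q̄ = (S₀/π) × [bracket] = (589/π) × 0.943800 = 176.95 W/m².
Ratio Q̄_A / Q̄_B = 119.51 / 176.95 = 0.6754.

Q̄_A / Q̄_B ≈ 0.675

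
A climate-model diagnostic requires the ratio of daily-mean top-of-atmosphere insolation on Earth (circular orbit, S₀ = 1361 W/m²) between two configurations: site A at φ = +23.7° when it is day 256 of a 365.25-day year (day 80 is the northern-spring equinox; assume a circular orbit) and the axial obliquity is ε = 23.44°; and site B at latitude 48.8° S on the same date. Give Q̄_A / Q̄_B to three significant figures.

Q̄_A / Q̄_B ≈ 1.56

— Configuration A (φ=+23.7°):
Solar longitude: λ_s = 360° × (256 − 80)/365.25 = 173.470°.
sin δ = sin 23.44° × sin 173.470° = 0.04524, so δ = +2.593°.
cos H₀ = −tan(+23.7°) tan(+2.593°) = -0.0199, H₀ = 1.5907 rad.
Bracket: H₀ sin φ sin δ + cos φ cos δ sin H₀ = 1.5907×0.40195×0.04524 + 0.91566×0.99898×0.99980 = 0.028926 + 0.914543 = 0.943469.
Q̄ = (S₀/π) × [bracket] = (1361/π) × 0.943469 = 408.73 W/m².
— Configuration B (φ=-48.8°):
cos H₀ = −tan(-48.8°) tan(+2.593°) = 0.0517, H₀ = 1.5190 rad.
Bracket: H₀ sin φ sin δ + cos φ cos δ sin H₀ = 1.5190×-0.75241×0.04524 + 0.65869×0.99898×0.99866 = -0.051705 + 0.657136 = 0.605431.
Q̄ = (S₀/π) × [bracket] = (1361/π) × 0.605431 = 262.28 W/m².
Ratio Q̄_A / Q̄_B = 408.73 / 262.28 = 1.558.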